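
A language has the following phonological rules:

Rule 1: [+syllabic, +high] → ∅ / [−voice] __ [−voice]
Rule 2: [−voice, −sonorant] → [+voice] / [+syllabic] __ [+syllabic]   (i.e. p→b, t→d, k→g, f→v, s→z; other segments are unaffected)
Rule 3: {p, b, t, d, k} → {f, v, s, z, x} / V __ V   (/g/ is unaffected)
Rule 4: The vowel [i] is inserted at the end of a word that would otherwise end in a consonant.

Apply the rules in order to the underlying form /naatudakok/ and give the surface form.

naazuzagoki

Rule 1 (high vowel syncope): no segment meets the environment; /naatudakok/ is unchanged.
Rule 2 (intervocalic voicing): /t/ is a voiceless obstruent between vowels /a/ and /u/, so it voices to [d]. /k/ is a voiceless obstruent between vowels /a/ and /o/, so it voices to [g]. /naatudakok/ → naadudagok.
Rule 3 (intervocalic spirantization): /d/ is a stop between vowels /a/ and /u/, so it spirantizes to the fricative [z]. /d/ is a stop between vowels /u/ and /a/, so it spirantizes to the fricative [z]. /naadudagok/ → naazuzagok.
Rule 4 (final i-epenthesis): the form ends in the consonant /k/, so [i] is inserted word-finally. /naazuzagok/ → naazuzagoki.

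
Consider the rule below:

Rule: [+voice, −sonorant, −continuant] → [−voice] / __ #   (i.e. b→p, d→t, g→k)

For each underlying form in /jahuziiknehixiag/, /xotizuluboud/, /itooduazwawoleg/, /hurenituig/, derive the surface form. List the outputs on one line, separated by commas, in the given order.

jahuziiknehixiak, xotizulubout, itooduazwawolek, hurenituik

/jahuziiknehixiag/: /g/ is a voiced stop in word-final position, so it devoices to [k]. → [jahuziiknehixiak].
/xotizuluboud/: /d/ is a voiced stop in word-final position, so it devoices to [t]. → [xotizulubout].
/itooduazwawoleg/: /g/ is a voiced stop in word-final position, so it devoices to [k]. → [itooduazwawolek].
/hurenituig/: /g/ is a voiced stop in word-final position, so it devoices to [k]. → [hurenituik].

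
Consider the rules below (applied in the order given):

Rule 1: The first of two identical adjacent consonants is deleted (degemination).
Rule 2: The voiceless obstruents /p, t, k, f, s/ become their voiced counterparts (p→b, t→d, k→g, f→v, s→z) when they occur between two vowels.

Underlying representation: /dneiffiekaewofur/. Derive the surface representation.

Rule 1 (degemination): /ff/ is a geminate; the first /f/ deletes. /dneiffiekaewofur/ → dneifiekaewofur.
Rule 2 (intervocalic voicing): /f/ is a voiceless obstruent between vowels /i/ and /i/, so it voices to [v]. /k/ is a voiceless obstruent between vowels /e/ and /a/, so it voices to [g]. /f/ is a voiceless obstruent between vowels /o/ and /u/, so it voices to [v]. /dneifiekaewofur/ → dneiviegaewovur.

dneiviegaewovur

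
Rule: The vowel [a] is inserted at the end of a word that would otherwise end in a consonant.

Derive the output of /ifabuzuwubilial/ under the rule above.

ifabuzuwubiliala

the form ends in the consonant /l/, so [a] is inserted word-finally.
Surface form: [ifabuzuwubiliala].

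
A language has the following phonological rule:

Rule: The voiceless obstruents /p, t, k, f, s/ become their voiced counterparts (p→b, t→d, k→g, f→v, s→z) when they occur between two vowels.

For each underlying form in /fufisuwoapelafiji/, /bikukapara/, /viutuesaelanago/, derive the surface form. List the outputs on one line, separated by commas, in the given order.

fuvizuwoabelaviji, bigugabara, viuduezaelanago

/fufisuwoapelafiji/: /f/ is a voiceless obstruent between vowels /u/ and /i/, so it voices to [v]. /s/ is a voiceless obstruent between vowels /i/ and /u/, so it voices to [z]. /p/ is a voiceless obstruent between vowels /a/ and /e/, so it voices to [b]. /f/ is a voiceless obstruent between vowels /a/ and /i/, so it voices to [v]. → [fuvizuwoabelaviji].
/bikukapara/: /k/ is a voiceless obstruent between vowels /i/ and /u/, so it voices to [g]. /k/ is a voiceless obstruent between vowels /u/ and /a/, so it voices to [g]. /p/ is a voiceless obstruent between vowels /a/ and /a/, so it voices to [b]. → [bigugabara].
/viutuesaelanago/: /t/ is a voiceless obstruent between vowels /u/ and /u/, so it voices to [d]. /s/ is a voiceless obstruent between vowels /e/ and /a/, so it voices to [z]. → [viuduezaelanago].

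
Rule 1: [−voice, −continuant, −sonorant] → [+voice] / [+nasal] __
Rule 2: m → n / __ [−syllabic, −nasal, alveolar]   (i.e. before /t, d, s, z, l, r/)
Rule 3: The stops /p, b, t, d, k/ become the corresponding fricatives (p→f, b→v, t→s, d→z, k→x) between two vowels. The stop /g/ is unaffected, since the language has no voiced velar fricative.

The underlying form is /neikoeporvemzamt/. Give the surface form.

neixoeforvenzand

Rule 1 (post-nasal voicing): /t/ is a voiceless stop immediately after the nasal /m/, so it voices to [d]. /neikoeporvemzamt/ → neikoeporvemzamd.
Rule 2 (nasal place assimilation): /m/ precedes the alveolar consonant /z/, so it assimilates in place to [n]. /m/ precedes the alveolar consonant /d/, so it assimilates in place to [n]. /neikoeporvemzamd/ → neikoeporvenzand.
Rule 3 (intervocalic spirantization): /k/ is a stop between vowels /i/ and /o/, so it spirantizes to the fricative [x]. /p/ is a stop between vowels /e/ and /o/, so it spirantizes to the fricative [f]. /neikoeporvenzand/ → neixoeforvenzand.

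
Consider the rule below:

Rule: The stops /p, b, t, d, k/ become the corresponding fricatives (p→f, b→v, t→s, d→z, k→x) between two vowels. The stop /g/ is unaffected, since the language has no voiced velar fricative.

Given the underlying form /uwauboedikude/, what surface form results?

/b/ is a stop between vowels /u/ and /o/, so it spirantizes to the fricative [v].
/d/ is a stop between vowels /e/ and /i/, so it spirantizes to the fricative [z].
/k/ is a stop between vowels /i/ and /u/, so it spirantizes to the fricative [x].
/d/ is a stop between vowels /u/ and /e/, so it spirantizes to the fricative [z].
Surface form: [uwauvoezixuze].

uwauvoezixuze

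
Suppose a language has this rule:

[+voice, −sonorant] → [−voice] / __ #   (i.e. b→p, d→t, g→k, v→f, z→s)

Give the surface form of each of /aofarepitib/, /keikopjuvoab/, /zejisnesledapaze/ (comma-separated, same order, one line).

aofarepitip, keikopjuvoap, zejisnesledapaze

/aofarepitib/: /b/ is a voiced obstruent in word-final position, so it devoices to [p]. → [aofarepitip].
/keikopjuvoab/: /b/ is a voiced obstruent in word-final position, so it devoices to [p]. → [keikopjuvoap].
/zejisnesledapaze/: the rule's environment is not met; surfaces unchanged as [zejisnesledapaze].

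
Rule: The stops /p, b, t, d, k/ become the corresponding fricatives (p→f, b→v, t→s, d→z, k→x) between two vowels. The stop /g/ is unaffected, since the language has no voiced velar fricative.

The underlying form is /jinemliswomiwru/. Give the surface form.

No segment of /jinemliswomiwru/ meets the structural description of the rule, so the form surfaces unchanged.

jinemliswomiwru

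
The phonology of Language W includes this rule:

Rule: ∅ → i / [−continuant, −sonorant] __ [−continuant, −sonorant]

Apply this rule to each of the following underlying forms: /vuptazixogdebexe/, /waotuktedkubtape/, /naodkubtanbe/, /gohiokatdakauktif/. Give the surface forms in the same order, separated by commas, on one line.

vupitazixogidebexe, waotukitedikubitape, naodikubitanbe, gohiokatidakaukitif

/vuptazixogdebexe/: /p/ and /t/ form a stop–stop cluster, so [i] is inserted between them. /g/ and /d/ form a stop–stop cluster, so [i] is inserted between them. → [vupitazixogidebexe].
/waotuktedkubtape/: /k/ and /t/ form a stop–stop cluster, so [i] is inserted between them. /d/ and /k/ form a stop–stop cluster, so [i] is inserted between them. /b/ and /t/ form a stop–stop cluster, so [i] is inserted between them. → [waotukitedikubitape].
/naodkubtanbe/: /d/ and /k/ form a stop–stop cluster, so [i] is inserted between them. /b/ and /t/ form a stop–stop cluster, so [i] is inserted between them. → [naodikubitanbe].
/gohiokatdakauktif/: /t/ and /d/ form a stop–stop cluster, so [i] is inserted between them. /k/ and /t/ form a stop–stop cluster, so [i] is inserted between them. → [gohiokatidakaukitif].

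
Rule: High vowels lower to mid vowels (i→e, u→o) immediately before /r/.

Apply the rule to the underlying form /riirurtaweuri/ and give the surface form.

rierortaweori

/i/ is a high vowel immediately before /r/, so it lowers to [e].
/u/ is a high vowel immediately before /r/, so it lowers to [o].
/u/ is a high vowel immediately before /r/, so it lowers to [o].
Surface form: [rierortaweori].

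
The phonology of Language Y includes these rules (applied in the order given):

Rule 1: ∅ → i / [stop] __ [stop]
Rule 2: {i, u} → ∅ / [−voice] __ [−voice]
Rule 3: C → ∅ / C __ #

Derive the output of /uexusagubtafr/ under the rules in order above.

uexsagubitaf

Rule 1 (stop-cluster i-epenthesis): /b/ and /t/ form a stop–stop cluster, so [i] is inserted between them. /uexusagubtafr/ → uexusagubitafr.
Rule 2 (high vowel syncope): /u/ is a high vowel flanked by voiceless consonants /x/ and /s/, so it deletes. /uexusagubitafr/ → uexsagubitafr.
Rule 3 (final cluster simplification): /r/ is the second consonant of a word-final cluster /fr/, so it deletes. /uexsagubitafr/ → uexsagubitaf.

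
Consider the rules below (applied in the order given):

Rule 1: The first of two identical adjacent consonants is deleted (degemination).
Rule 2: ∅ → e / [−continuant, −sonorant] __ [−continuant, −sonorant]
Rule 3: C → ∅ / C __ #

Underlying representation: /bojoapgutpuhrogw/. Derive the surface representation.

Rule 1 (degemination): no segment meets the environment; /bojoapgutpuhrogw/ is unchanged.
Rule 2 (stop-cluster e-epenthesis): /p/ and /g/ form a stop–stop cluster, so [e] is inserted between them. /t/ and /p/ form a stop–stop cluster, so [e] is inserted between them. /bojoapgutpuhrogw/ → bojoapegutepuhrogw.
Rule 3 (final cluster simplification): /w/ is the second consonant of a word-final cluster /gw/, so it deletes. /bojoapegutepuhrogw/ → bojoapegutepuhrog.

bojoapegutepuhrog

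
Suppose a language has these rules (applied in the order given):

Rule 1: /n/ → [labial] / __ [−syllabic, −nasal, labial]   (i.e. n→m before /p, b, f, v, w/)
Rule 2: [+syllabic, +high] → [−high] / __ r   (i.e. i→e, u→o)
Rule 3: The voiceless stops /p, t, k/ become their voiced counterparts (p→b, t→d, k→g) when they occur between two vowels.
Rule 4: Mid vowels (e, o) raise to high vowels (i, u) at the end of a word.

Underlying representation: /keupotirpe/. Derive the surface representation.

Rule 1 (nasal place assimilation): no segment meets the environment; /keupotirpe/ is unchanged.
Rule 2 (pre-rhotic lowering): /i/ is a high vowel immediately before /r/, so it lowers to [e]. /keupotirpe/ → keupoterpe.
Rule 3 (intervocalic voicing): /p/ is a voiceless stop between vowels /u/ and /o/, so it voices to [b]. /t/ is a voiceless stop between vowels /o/ and /e/, so it voices to [d]. /keupoterpe/ → keuboderpe.
Rule 4 (final vowel raising): /e/ is a mid vowel in word-final position, so it raises to [i]. /keuboderpe/ → keuboderpi.

keuboderpi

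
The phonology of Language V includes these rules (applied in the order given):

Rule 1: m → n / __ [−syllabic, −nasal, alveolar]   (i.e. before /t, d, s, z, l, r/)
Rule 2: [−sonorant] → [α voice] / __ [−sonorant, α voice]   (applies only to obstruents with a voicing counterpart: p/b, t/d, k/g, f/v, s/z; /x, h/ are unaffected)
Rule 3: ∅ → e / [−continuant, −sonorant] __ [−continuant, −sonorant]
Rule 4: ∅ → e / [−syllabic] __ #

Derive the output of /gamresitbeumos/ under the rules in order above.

Rule 1 (nasal place assimilation): /m/ precedes the alveolar consonant /r/, so it assimilates in place to [n]. /gamresitbeumos/ → ganresitbeumos.
Rule 2 (regressive voicing assimilation): /t/ precedes the voiced obstruent /b/, so it voices to [d] by assimilation. /ganresitbeumos/ → ganresidbeumos.
Rule 3 (stop-cluster e-epenthesis): /d/ and /b/ form a stop–stop cluster, so [e] is inserted between them. /ganresidbeumos/ → ganresidebeumos.
Rule 4 (final e-epenthesis): the form ends in the consonant /s/, so [e] is inserted word-finally. /ganresidebeumos/ → ganresidebeumose.

ganresidebeumose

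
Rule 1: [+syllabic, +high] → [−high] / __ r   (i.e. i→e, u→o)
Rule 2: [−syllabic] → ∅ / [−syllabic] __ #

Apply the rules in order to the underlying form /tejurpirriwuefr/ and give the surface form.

Rule 1 (pre-rhotic lowering): /u/ is a high vowel immediately before /r/, so it lowers to [o]. /i/ is a high vowel immediately before /r/, so it lowers to [e]. /tejurpirriwuefr/ → tejorperriwuefr.
Rule 2 (final cluster simplification): /r/ is the second consonant of a word-final cluster /fr/, so it deletes. /tejorperriwuefr/ → tejorperriwuef.

tejorperriwuef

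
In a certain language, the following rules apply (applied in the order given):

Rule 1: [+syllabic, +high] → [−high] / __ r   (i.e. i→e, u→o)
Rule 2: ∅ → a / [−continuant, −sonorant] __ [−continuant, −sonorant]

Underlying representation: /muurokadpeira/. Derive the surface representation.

Rule 1 (pre-rhotic lowering): /u/ is a high vowel immediately before /r/, so it lowers to [o]. /i/ is a high vowel immediately before /r/, so it lowers to [e]. /muurokadpeira/ → muorokadpeera.
Rule 2 (stop-cluster a-epenthesis): /d/ and /p/ form a stop–stop cluster, so [a] is inserted between them. /muorokadpeera/ → muorokadapeera.

muorokadapeera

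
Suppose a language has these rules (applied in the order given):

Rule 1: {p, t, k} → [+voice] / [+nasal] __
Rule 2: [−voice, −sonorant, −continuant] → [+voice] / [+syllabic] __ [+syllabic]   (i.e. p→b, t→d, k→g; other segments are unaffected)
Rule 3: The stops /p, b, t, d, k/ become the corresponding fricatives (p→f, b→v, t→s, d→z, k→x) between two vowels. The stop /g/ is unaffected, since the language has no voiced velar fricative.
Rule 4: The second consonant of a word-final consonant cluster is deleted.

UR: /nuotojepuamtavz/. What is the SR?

Rule 1 (post-nasal voicing): /t/ is a voiceless stop immediately after the nasal /m/, so it voices to [d]. /nuotojepuamtavz/ → nuotojepuamdavz.
Rule 2 (intervocalic voicing): /t/ is a voiceless stop between vowels /o/ and /o/, so it voices to [d]. /p/ is a voiceless stop between vowels /e/ and /u/, so it voices to [b]. /nuotojepuamdavz/ → nuodojebuamdavz.
Rule 3 (intervocalic spirantization): /d/ is a stop between vowels /o/ and /o/, so it spirantizes to the fricative [z]. /b/ is a stop between vowels /e/ and /u/, so it spirantizes to the fricative [v]. /nuodojebuamdavz/ → nuozojevuamdavz.
Rule 4 (final cluster simplification): /z/ is the second consonant of a word-final cluster /vz/, so it deletes. /nuozojevuamdavz/ → nuozojevuamdav.

nuozojevuamdav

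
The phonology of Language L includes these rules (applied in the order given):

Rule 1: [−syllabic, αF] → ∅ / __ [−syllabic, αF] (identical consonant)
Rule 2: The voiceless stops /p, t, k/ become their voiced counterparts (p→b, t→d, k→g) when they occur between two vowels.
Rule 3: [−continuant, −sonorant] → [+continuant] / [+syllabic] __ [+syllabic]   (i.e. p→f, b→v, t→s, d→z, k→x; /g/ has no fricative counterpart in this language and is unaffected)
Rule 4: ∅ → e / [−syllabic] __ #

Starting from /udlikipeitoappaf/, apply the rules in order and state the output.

udligiveizoavafe

Rule 1 (degemination): /pp/ is a geminate; the first /p/ deletes. /udlikipeitoappaf/ → udlikipeitoapaf.
Rule 2 (intervocalic voicing): /k/ is a voiceless stop between vowels /i/ and /i/, so it voices to [g]. /p/ is a voiceless stop between vowels /i/ and /e/, so it voices to [b]. /t/ is a voiceless stop between vowels /i/ and /o/, so it voices to [d]. /p/ is a voiceless stop between vowels /a/ and /a/, so it voices to [b]. /udlikipeitoapaf/ → udligibeidoabaf.
Rule 3 (intervocalic spirantization): /b/ is a stop between vowels /i/ and /e/, so it spirantizes to the fricative [v]. /d/ is a stop between vowels /i/ and /o/, so it spirantizes to the fricative [z]. /b/ is a stop between vowels /a/ and /a/, so it spirantizes to the fricative [v]. /udligibeidoabaf/ → udligiveizoavaf.
Rule 4 (final e-epenthesis): the form ends in the consonant /f/, so [e] is inserted word-finally. /udligiveizoavaf/ → udligiveizoavafe.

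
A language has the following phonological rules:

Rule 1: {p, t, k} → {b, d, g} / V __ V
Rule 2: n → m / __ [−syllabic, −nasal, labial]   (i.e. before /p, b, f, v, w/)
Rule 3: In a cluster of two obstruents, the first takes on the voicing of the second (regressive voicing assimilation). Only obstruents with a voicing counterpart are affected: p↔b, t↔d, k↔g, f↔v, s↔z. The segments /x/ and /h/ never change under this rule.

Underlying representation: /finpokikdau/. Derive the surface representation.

Rule 1 (intervocalic voicing): /k/ is a voiceless stop between vowels /o/ and /i/, so it voices to [g]. /finpokikdau/ → finpogikdau.
Rule 2 (nasal place assimilation): /n/ precedes the labial consonant /p/, so it assimilates in place to [m]. /finpogikdau/ → fimpogikdau.
Rule 3 (regressive voicing assimilation): /k/ precedes the voiced obstruent /d/, so it voices to [g] by assimilation. /fimpogikdau/ → fimpogigdau.

fimpogigdau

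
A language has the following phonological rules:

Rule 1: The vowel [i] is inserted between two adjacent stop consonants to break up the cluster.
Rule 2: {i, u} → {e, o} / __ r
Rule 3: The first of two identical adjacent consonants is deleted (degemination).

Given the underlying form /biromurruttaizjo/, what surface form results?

Rule 1 (stop-cluster i-epenthesis): /t/ and /t/ form a stop–stop cluster, so [i] is inserted between them. /biromurruttaizjo/ → biromurrutitaizjo.
Rule 2 (pre-rhotic lowering): /i/ is a high vowel immediately before /r/, so it lowers to [e]. /u/ is a high vowel immediately before /r/, so it lowers to [o]. /biromurrutitaizjo/ → beromorrutitaizjo.
Rule 3 (degemination): /rr/ is a geminate; the first /r/ deletes. /beromorrutitaizjo/ → beromorutitaizjo.

beromorutitaizjo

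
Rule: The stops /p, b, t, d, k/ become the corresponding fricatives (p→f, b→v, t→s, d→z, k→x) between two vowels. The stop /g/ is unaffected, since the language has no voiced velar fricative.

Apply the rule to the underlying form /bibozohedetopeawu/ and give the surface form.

/b/ is a stop between vowels /i/ and /o/, so it spirantizes to the fricative [v].
/d/ is a stop between vowels /e/ and /e/, so it spirantizes to the fricative [z].
/t/ is a stop between vowels /e/ and /o/, so it spirantizes to the fricative [s].
/p/ is a stop between vowels /o/ and /e/, so it spirantizes to the fricative [f].
Surface form: [bivozohezesofeawu].

bivozohezesofeawu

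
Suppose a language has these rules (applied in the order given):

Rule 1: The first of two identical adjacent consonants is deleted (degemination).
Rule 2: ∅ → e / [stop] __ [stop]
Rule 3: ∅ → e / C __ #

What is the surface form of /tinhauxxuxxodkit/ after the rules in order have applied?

tinhauxuxodekite

Rule 1 (degemination): /xx/ is a geminate; the first /x/ deletes. /xx/ is a geminate; the first /x/ deletes. /tinhauxxuxxodkit/ → tinhauxuxodkit.
Rule 2 (stop-cluster e-epenthesis): /d/ and /k/ form a stop–stop cluster, so [e] is inserted between them. /tinhauxuxodkit/ → tinhauxuxodekit.
Rule 3 (final e-epenthesis): the form ends in the consonant /t/, so [e] is inserted word-finally. /tinhauxuxodekit/ → tinhauxuxodekite.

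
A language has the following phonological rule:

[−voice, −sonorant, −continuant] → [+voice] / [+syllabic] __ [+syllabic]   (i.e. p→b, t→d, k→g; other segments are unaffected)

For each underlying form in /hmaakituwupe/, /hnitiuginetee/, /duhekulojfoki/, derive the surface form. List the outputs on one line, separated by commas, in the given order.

/hmaakituwupe/: /k/ is a voiceless stop between vowels /a/ and /i/, so it voices to [g]. /t/ is a voiceless stop between vowels /i/ and /u/, so it voices to [d]. /p/ is a voiceless stop between vowels /u/ and /e/, so it voices to [b]. → [hmaagiduwube].
/hnitiuginetee/: /t/ is a voiceless stop between vowels /i/ and /i/, so it voices to [d]. /t/ is a voiceless stop between vowels /e/ and /e/, so it voices to [d]. → [hnidiuginedee].
/duhekulojfoki/: /k/ is a voiceless stop between vowels /e/ and /u/, so it voices to [g]. /k/ is a voiceless stop between vowels /o/ and /i/, so it voices to [g]. → [duhegulojfogi].

hmaagiduwube, hnidiuginedee, duhegulojfogi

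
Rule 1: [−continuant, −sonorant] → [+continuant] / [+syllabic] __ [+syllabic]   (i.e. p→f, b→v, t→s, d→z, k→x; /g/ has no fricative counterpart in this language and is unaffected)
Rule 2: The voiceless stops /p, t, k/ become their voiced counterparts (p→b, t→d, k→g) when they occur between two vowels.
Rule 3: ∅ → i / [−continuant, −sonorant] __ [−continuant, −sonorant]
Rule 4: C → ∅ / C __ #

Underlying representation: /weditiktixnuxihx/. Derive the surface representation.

Rule 1 (intervocalic spirantization): /d/ is a stop between vowels /e/ and /i/, so it spirantizes to the fricative [z]. /t/ is a stop between vowels /i/ and /i/, so it spirantizes to the fricative [s]. /weditiktixnuxihx/ → wezisiktixnuxihx.
Rule 2 (intervocalic voicing): no segment meets the environment; /wezisiktixnuxihx/ is unchanged.
Rule 3 (stop-cluster i-epenthesis): /k/ and /t/ form a stop–stop cluster, so [i] is inserted between them. /wezisiktixnuxihx/ → wezisikitixnuxihx.
Rule 4 (final cluster simplification): /x/ is the second consonant of a word-final cluster /hx/, so it deletes. /wezisikitixnuxihx/ → wezisikitixnuxih.

wezisikitixnuxih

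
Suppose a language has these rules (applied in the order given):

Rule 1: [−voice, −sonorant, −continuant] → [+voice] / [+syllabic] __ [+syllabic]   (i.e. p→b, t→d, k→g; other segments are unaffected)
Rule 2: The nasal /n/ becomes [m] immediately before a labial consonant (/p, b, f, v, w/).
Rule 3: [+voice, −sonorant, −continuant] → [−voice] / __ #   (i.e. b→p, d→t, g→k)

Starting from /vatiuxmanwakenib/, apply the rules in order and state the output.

Rule 1 (intervocalic voicing): /t/ is a voiceless stop between vowels /a/ and /i/, so it voices to [d]. /k/ is a voiceless stop between vowels /a/ and /e/, so it voices to [g]. /vatiuxmanwakenib/ → vadiuxmanwagenib.
Rule 2 (nasal place assimilation): /n/ precedes the labial consonant /w/, so it assimilates in place to [m]. /vadiuxmanwagenib/ → vadiuxmamwagenib.
Rule 3 (final devoicing): /b/ is a voiced stop in word-final position, so it devoices to [p]. /vadiuxmamwagenib/ → vadiuxmamwagenip.

vadiuxmamwagenip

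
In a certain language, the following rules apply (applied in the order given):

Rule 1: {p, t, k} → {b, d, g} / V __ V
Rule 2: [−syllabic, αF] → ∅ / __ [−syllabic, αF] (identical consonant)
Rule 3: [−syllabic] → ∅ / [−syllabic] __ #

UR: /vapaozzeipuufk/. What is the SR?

vabaozeibuuf

Rule 1 (intervocalic voicing): /p/ is a voiceless stop between vowels /a/ and /a/, so it voices to [b]. /p/ is a voiceless stop between vowels /i/ and /u/, so it voices to [b]. /vapaozzeipuufk/ → vabaozzeibuufk.
Rule 2 (degemination): /zz/ is a geminate; the first /z/ deletes. /vabaozzeibuufk/ → vabaozeibuufk.
Rule 3 (final cluster simplification): /k/ is the second consonant of a word-final cluster /fk/, so it deletes. /vabaozeibuufk/ → vabaozeibuuf.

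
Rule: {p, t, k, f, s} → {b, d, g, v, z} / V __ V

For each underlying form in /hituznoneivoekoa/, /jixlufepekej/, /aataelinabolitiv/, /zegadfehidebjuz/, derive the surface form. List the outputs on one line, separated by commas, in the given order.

hiduznoneivoegoa, jixluvebegej, aadaelinabolidiv, zegadfehidebjuz

/hituznoneivoekoa/: /t/ is a voiceless obstruent between vowels /i/ and /u/, so it voices to [d]. /k/ is a voiceless obstruent between vowels /e/ and /o/, so it voices to [g]. → [hiduznoneivoegoa].
/jixlufepekej/: /f/ is a voiceless obstruent between vowels /u/ and /e/, so it voices to [v]. /p/ is a voiceless obstruent between vowels /e/ and /e/, so it voices to [b]. /k/ is a voiceless obstruent between vowels /e/ and /e/, so it voices to [g]. → [jixluvebegej].
/aataelinabolitiv/: /t/ is a voiceless obstruent between vowels /a/ and /a/, so it voices to [d]. /t/ is a voiceless obstruent between vowels /i/ and /i/, so it voices to [d]. → [aadaelinabolidiv].
/zegadfehidebjuz/: the rule's environment is not met; surfaces unchanged as [zegadfehidebjuz].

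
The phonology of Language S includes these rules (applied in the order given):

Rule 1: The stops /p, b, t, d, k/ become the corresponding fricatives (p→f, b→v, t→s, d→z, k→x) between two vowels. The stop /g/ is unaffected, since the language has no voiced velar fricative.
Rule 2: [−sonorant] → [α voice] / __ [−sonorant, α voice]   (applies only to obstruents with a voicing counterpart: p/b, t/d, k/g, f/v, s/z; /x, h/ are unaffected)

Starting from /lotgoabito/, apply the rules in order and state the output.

lodgoaviso

Rule 1 (intervocalic spirantization): /b/ is a stop between vowels /a/ and /i/, so it spirantizes to the fricative [v]. /t/ is a stop between vowels /i/ and /o/, so it spirantizes to the fricative [s]. /lotgoabito/ → lotgoaviso.
Rule 2 (regressive voicing assimilation): /t/ precedes the voiced obstruent /g/, so it voices to [d] by assimilation. /lotgoaviso/ → lodgoaviso.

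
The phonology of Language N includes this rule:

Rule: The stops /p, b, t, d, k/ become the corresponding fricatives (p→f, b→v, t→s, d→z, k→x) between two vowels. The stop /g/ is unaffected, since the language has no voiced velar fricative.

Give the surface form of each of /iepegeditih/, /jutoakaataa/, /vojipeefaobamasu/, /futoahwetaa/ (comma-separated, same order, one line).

/iepegeditih/: /p/ is a stop between vowels /e/ and /e/, so it spirantizes to the fricative [f]. /d/ is a stop between vowels /e/ and /i/, so it spirantizes to the fricative [z]. /t/ is a stop between vowels /i/ and /i/, so it spirantizes to the fricative [s]. → [iefegezisih].
/jutoakaataa/: /t/ is a stop between vowels /u/ and /o/, so it spirantizes to the fricative [s]. /k/ is a stop between vowels /a/ and /a/, so it spirantizes to the fricative [x]. /t/ is a stop between vowels /a/ and /a/, so it spirantizes to the fricative [s]. → [jusoaxaasaa].
/vojipeefaobamasu/: /p/ is a stop between vowels /i/ and /e/, so it spirantizes to the fricative [f]. /b/ is a stop between vowels /o/ and /a/, so it spirantizes to the fricative [v]. → [vojifeefaovamasu].
/futoahwetaa/: /t/ is a stop between vowels /u/ and /o/, so it spirantizes to the fricative [s]. /t/ is a stop between vowels /e/ and /a/, so it spirantizes to the fricative [s]. → [fusoahwesaa].

iefegezisih, jusoaxaasaa, vojifeefaovamasu, fusoahwesaa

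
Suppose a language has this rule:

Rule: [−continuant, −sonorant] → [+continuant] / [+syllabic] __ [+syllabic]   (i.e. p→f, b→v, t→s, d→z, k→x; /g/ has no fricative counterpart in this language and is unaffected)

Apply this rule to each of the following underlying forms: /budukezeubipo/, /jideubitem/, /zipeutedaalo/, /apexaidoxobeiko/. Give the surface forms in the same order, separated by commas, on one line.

buzuxezeuvifo, jizeuvisem, zifeusezaalo, afexaizoxoveixo

/budukezeubipo/: /d/ is a stop between vowels /u/ and /u/, so it spirantizes to the fricative [z]. /k/ is a stop between vowels /u/ and /e/, so it spirantizes to the fricative [x]. /b/ is a stop between vowels /u/ and /i/, so it spirantizes to the fricative [v]. /p/ is a stop between vowels /i/ and /o/, so it spirantizes to the fricative [f]. → [buzuxezeuvifo].
/jideubitem/: /d/ is a stop between vowels /i/ and /e/, so it spirantizes to the fricative [z]. /b/ is a stop between vowels /u/ and /i/, so it spirantizes to the fricative [v]. /t/ is a stop between vowels /i/ and /e/, so it spirantizes to the fricative [s]. → [jizeuvisem].
/zipeutedaalo/: /p/ is a stop between vowels /i/ and /e/, so it spirantizes to the fricative [f]. /t/ is a stop between vowels /u/ and /e/, so it spirantizes to the fricative [s]. /d/ is a stop between vowels /e/ and /a/, so it spirantizes to the fricative [z]. → [zifeusezaalo].
/apexaidoxobeiko/: /p/ is a stop between vowels /a/ and /e/, so it spirantizes to the fricative [f]. /d/ is a stop between vowels /i/ and /o/, so it spirantizes to the fricative [z]. /b/ is a stop between vowels /o/ and /e/, so it spirantizes to the fricative [v]. /k/ is a stop between vowels /i/ and /o/, so it spirantizes to the fricative [x]. → [afexaizoxoveixo].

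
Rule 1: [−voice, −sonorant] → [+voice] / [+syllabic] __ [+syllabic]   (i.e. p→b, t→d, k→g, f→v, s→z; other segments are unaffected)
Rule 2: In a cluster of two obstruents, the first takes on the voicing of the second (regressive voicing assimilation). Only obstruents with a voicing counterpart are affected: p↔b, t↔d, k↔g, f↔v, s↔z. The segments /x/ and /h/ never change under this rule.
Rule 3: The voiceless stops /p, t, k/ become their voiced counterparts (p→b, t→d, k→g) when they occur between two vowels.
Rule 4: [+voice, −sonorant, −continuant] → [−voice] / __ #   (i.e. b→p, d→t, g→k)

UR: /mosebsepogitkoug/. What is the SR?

Rule 1 (intervocalic voicing): /s/ is a voiceless obstruent between vowels /o/ and /e/, so it voices to [z]. /p/ is a voiceless obstruent between vowels /e/ and /o/, so it voices to [b]. /mosebsepogitkoug/ → mozebsebogitkoug.
Rule 2 (regressive voicing assimilation): /b/ precedes the voiceless obstruent /s/, so it devoices to [p] by assimilation. /mozebsebogitkoug/ → mozepsebogitkoug.
Rule 3 (intervocalic voicing): no segment meets the environment; /mozepsebogitkoug/ is unchanged.
Rule 4 (final devoicing): /g/ is a voiced stop in word-final position, so it devoices to [k]. /mozepsebogitkoug/ → mozepsebogitkouk.

mozepsebogitkouk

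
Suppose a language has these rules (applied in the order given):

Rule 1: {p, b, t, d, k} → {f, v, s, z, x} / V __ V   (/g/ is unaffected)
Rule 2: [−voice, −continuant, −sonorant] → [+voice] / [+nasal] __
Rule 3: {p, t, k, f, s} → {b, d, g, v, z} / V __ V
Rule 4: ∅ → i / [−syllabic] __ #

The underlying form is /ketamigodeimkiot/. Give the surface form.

kezamigozeimgioti

Rule 1 (intervocalic spirantization): /t/ is a stop between vowels /e/ and /a/, so it spirantizes to the fricative [s]. /d/ is a stop between vowels /o/ and /e/, so it spirantizes to the fricative [z]. /ketamigodeimkiot/ → kesamigozeimkiot.
Rule 2 (post-nasal voicing): /k/ is a voiceless stop immediately after the nasal /m/, so it voices to [g]. /kesamigozeimkiot/ → kesamigozeimgiot.
Rule 3 (intervocalic voicing): /s/ is a voiceless obstruent between vowels /e/ and /a/, so it voices to [z]. /kesamigozeimgiot/ → kezamigozeimgiot.
Rule 4 (final i-epenthesis): the form ends in the consonant /t/, so [i] is inserted word-finally. /kezamigozeimgiot/ → kezamigozeimgioti.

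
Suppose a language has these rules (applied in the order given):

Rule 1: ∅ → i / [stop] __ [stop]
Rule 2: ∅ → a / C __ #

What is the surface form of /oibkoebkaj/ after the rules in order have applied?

oibikoebikaja

Rule 1 (stop-cluster i-epenthesis): /b/ and /k/ form a stop–stop cluster, so [i] is inserted between them. /b/ and /k/ form a stop–stop cluster, so [i] is inserted between them. /oibkoebkaj/ → oibikoebikaj.
Rule 2 (final a-epenthesis): the form ends in the consonant /j/, so [a] is inserted word-finally. /oibikoebikaj/ → oibikoebikaja.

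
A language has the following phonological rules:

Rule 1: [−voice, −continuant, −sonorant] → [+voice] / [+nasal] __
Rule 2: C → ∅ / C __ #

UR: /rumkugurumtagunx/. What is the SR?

Rule 1 (post-nasal voicing): /k/ is a voiceless stop immediately after the nasal /m/, so it voices to [g]. /t/ is a voiceless stop immediately after the nasal /m/, so it voices to [d]. /rumkugurumtagunx/ → rumgugurumdagunx.
Rule 2 (final cluster simplification): /x/ is the second consonant of a word-final cluster /nx/, so it deletes. /rumgugurumdagunx/ → rumgugurumdagun.

rumgugurumdagun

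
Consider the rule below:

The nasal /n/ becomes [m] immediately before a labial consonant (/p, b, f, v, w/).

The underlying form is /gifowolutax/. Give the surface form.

gifowolutax

No segment of /gifowolutax/ meets the structural description of the rule, so the form surfaces unchanged.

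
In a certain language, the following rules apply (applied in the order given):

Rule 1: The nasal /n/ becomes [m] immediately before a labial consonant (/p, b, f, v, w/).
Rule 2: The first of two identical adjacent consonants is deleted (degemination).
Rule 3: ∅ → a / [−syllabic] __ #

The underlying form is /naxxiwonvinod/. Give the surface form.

naxiwomvinoda

Rule 1 (nasal place assimilation): /n/ precedes the labial consonant /v/, so it assimilates in place to [m]. /naxxiwonvinod/ → naxxiwomvinod.
Rule 2 (degemination): /xx/ is a geminate; the first /x/ deletes. /naxxiwomvinod/ → naxiwomvinod.
Rule 3 (final a-epenthesis): the form ends in the consonant /d/, so [a] is inserted word-finally. /naxiwomvinod/ → naxiwomvinoda.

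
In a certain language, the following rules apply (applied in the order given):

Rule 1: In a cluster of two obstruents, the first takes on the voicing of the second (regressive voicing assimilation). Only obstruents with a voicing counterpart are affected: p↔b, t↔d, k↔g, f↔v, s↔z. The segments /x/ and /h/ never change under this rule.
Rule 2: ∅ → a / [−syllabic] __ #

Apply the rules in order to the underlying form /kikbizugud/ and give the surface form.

Rule 1 (regressive voicing assimilation): /k/ precedes the voiced obstruent /b/, so it voices to [g] by assimilation. /kikbizugud/ → kigbizugud.
Rule 2 (final a-epenthesis): the form ends in the consonant /d/, so [a] is inserted word-finally. /kigbizugud/ → kigbizuguda.

kigbizuguda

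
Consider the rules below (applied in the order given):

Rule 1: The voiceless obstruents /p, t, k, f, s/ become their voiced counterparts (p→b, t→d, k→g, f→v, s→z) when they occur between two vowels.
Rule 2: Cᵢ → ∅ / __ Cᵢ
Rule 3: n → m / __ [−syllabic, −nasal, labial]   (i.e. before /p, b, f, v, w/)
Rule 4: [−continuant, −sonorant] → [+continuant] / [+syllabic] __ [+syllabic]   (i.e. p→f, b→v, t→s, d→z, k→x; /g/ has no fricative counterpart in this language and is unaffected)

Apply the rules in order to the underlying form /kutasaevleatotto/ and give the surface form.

kuzazaevleazoso

Rule 1 (intervocalic voicing): /t/ is a voiceless obstruent between vowels /u/ and /a/, so it voices to [d]. /s/ is a voiceless obstruent between vowels /a/ and /a/, so it voices to [z]. /t/ is a voiceless obstruent between vowels /a/ and /o/, so it voices to [d]. /kutasaevleatotto/ → kudazaevleadotto.
Rule 2 (degemination): /tt/ is a geminate; the first /t/ deletes. /kudazaevleadotto/ → kudazaevleadoto.
Rule 3 (nasal place assimilation): no segment meets the environment; /kudazaevleadoto/ is unchanged.
Rule 4 (intervocalic spirantization): /d/ is a stop between vowels /u/ and /a/, so it spirantizes to the fricative [z]. /d/ is a stop between vowels /a/ and /o/, so it spirantizes to the fricative [z]. /t/ is a stop between vowels /o/ and /o/, so it spirantizes to the fricative [s]. /kudazaevleadoto/ → kuzazaevleazoso.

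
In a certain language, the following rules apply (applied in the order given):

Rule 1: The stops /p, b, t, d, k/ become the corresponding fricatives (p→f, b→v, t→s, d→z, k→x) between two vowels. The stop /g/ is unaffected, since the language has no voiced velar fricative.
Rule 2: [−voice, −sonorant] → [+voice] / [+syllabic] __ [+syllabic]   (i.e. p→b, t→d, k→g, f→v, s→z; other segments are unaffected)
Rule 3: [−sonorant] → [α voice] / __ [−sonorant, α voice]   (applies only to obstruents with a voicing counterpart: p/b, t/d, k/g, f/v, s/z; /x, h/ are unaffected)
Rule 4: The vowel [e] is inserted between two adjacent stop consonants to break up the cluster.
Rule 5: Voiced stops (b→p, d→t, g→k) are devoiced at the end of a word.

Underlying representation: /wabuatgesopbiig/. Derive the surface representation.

Rule 1 (intervocalic spirantization): /b/ is a stop between vowels /a/ and /u/, so it spirantizes to the fricative [v]. /wabuatgesopbiig/ → wavuatgesopbiig.
Rule 2 (intervocalic voicing): /s/ is a voiceless obstruent between vowels /e/ and /o/, so it voices to [z]. /wavuatgesopbiig/ → wavuatgezopbiig.
Rule 3 (regressive voicing assimilation): /t/ precedes the voiced obstruent /g/, so it voices to [d] by assimilation. /p/ precedes the voiced obstruent /b/, so it voices to [b] by assimilation. /wavuatgezopbiig/ → wavuadgezobbiig.
Rule 4 (stop-cluster e-epenthesis): /d/ and /g/ form a stop–stop cluster, so [e] is inserted between them. /b/ and /b/ form a stop–stop cluster, so [e] is inserted between them. /wavuadgezobbiig/ → wavuadegezobebiig.
Rule 5 (final devoicing): /g/ is a voiced stop in word-final position, so it devoices to [k]. /wavuadegezobebiig/ → wavuadegezobebiik.

wavuadegezobebiik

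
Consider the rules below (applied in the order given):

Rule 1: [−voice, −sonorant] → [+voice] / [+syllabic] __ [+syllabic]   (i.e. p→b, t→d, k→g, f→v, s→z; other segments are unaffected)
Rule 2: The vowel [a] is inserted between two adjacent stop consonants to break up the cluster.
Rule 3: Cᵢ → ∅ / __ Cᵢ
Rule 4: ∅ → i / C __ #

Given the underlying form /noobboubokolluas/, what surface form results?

Rule 1 (intervocalic voicing): /k/ is a voiceless obstruent between vowels /o/ and /o/, so it voices to [g]. /noobboubokolluas/ → noobboubogolluas.
Rule 2 (stop-cluster a-epenthesis): /b/ and /b/ form a stop–stop cluster, so [a] is inserted between them. /noobboubogolluas/ → noobaboubogolluas.
Rule 3 (degemination): /ll/ is a geminate; the first /l/ deletes. /noobaboubogolluas/ → noobaboubogoluas.
Rule 4 (final i-epenthesis): the form ends in the consonant /s/, so [i] is inserted word-finally. /noobaboubogoluas/ → noobaboubogoluasi.

noobaboubogoluasi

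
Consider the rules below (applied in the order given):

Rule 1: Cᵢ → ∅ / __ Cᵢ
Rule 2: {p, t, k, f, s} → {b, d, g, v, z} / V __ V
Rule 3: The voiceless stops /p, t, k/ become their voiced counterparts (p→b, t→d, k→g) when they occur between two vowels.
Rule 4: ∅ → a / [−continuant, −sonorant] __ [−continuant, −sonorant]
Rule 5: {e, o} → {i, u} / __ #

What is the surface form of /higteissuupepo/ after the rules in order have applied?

higateizuubebu

Rule 1 (degemination): /ss/ is a geminate; the first /s/ deletes. /higteissuupepo/ → higteisuupepo.
Rule 2 (intervocalic voicing): /s/ is a voiceless obstruent between vowels /i/ and /u/, so it voices to [z]. /p/ is a voiceless obstruent between vowels /u/ and /e/, so it voices to [b]. /p/ is a voiceless obstruent between vowels /e/ and /o/, so it voices to [b]. /higteisuupepo/ → higteizuubebo.
Rule 3 (intervocalic voicing): no segment meets the environment; /higteizuubebo/ is unchanged.
Rule 4 (stop-cluster a-epenthesis): /g/ and /t/ form a stop–stop cluster, so [a] is inserted between them. /higteizuubebo/ → higateizuubebo.
Rule 5 (final vowel raising): /o/ is a mid vowel in word-final position, so it raises to [u]. /higateizuubebo/ → higateizuubebu.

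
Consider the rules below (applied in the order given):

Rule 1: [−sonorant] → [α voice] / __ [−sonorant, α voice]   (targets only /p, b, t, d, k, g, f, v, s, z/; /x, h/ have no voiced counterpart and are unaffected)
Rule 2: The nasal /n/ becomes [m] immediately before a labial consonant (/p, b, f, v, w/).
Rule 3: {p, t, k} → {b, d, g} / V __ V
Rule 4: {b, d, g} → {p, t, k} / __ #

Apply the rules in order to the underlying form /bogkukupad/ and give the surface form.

bokkugubat

Rule 1 (regressive voicing assimilation): /g/ precedes the voiceless obstruent /k/, so it devoices to [k] by assimilation. /bogkukupad/ → bokkukupad.
Rule 2 (nasal place assimilation): no segment meets the environment; /bokkukupad/ is unchanged.
Rule 3 (intervocalic voicing): /k/ is a voiceless stop between vowels /u/ and /u/, so it voices to [g]. /p/ is a voiceless stop between vowels /u/ and /a/, so it voices to [b]. /bokkukupad/ → bokkugubad.
Rule 4 (final devoicing): /d/ is a voiced stop in word-final position, so it devoices to [t]. /bokkugubad/ → bokkugubat.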